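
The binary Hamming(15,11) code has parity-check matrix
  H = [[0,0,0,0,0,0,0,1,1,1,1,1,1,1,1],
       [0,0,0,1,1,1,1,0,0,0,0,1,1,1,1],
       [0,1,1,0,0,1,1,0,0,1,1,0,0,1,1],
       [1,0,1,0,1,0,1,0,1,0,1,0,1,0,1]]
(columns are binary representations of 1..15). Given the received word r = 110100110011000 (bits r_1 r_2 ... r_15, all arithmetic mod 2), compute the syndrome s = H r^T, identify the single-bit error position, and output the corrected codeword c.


s = (1, 1, 1, 1)^T, error position = 15, corrected codeword c = 110100110011001

Compute s = H r^T mod 2 one row at a time:
  s_1 = 1 + 0 + 0 + 1 + 1 + 0 + 0 + 0 = 3 ≡ 1 (mod 2).
  s_2 = 1 + 0 + 0 + 1 + 1 + 0 + 0 + 0 = 3 ≡ 1 (mod 2).
  s_3 = 1 + 0 + 0 + 1 + 0 + 1 + 0 + 0 = 3 ≡ 1 (mod 2).
  s_4 = 1 + 0 + 0 + 1 + 0 + 1 + 0 + 0 = 3 ≡ 1 (mod 2).
s = (1, 1, 1, 1)^T — this equals column 15 of H (binary 1111), so error is at position 15.
Correct: flip bit 15 of r = 110100110011000 to get c = 110100110011001.


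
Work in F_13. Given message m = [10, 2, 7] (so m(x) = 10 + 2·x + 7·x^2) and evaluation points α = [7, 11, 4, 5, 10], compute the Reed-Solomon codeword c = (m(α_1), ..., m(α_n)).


c = [3, 8, 0, 0, 2]

Message polynomial: m(x) = 10 + 2·x + 7·x^2 (mod 13).
For each evaluation point α_i, compute m(α_i) mod 13:
  α_1 = 7: Horner steps 7 → 12 → 3, so m(7) = 3.
  α_2 = 11: Horner steps 7 → 1 → 8, so m(11) = 8.
  α_3 = 4: Horner steps 7 → 4 → 0, so m(4) = 0.
  α_4 = 5: Horner steps 7 → 11 → 0, so m(5) = 0.
  α_5 = 10: Horner steps 7 → 7 → 2, so m(10) = 2.
Codeword c = [3, 8, 0, 0, 2] ∈ F_13^5.


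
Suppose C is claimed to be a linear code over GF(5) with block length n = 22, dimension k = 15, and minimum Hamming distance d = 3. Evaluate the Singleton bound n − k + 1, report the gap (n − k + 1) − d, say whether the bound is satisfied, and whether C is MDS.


Singleton RHS = n − k + 1 = 8, slack = 5, bound satisfied, not MDS.

Singleton bound: d ≤ n − k + 1.
Here n = 22, k = 15, so n − k + 1 = 8.
Given d = 3, check d ≤ 8: YES.
Slack = (n − k + 1) − d = 5.
The code is NOT MDS (slack = 5 > 0).
Description: the claimed parameters are [22, 15, 3]_5; such a code would be non-MDS.


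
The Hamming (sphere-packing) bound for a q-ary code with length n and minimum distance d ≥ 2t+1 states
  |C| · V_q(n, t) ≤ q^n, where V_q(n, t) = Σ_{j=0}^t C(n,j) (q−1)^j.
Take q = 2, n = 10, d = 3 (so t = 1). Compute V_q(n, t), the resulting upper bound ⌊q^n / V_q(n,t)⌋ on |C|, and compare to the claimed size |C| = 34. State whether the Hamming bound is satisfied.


V_q(n, t) = 11, q^n = 1024, Hamming bound = 93, |C| = 34 ≤ bound (satisfied).

Step 1: Compute V_q(n, t) = Σ_{j=0}^1 C(n, j) (q−1)^j.
  j = 0: C(10,0)·(1)^0 = 1·1 = 1.
  j = 1: C(10,1)·(1)^1 = 10·1 = 10.
  V_q(n, t) = 1 + 10 = 11.
Step 2: q^n = 2^10 = 1024.
Step 3: Hamming bound ⌊q^n / V_q(n,t)⌋ = ⌊1024/11⌋ = 93.
Step 4: Compare |C| = 34 to 93: satisfied.
The claimed |C| lies below the Hamming bound.


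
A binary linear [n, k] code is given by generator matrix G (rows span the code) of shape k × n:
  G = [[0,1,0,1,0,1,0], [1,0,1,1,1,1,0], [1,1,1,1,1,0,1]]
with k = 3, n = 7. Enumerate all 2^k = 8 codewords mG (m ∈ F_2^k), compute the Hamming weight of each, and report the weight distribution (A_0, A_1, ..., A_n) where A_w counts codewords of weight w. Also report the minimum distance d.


Weight distribution: A_0 = 1, A_2 = 1, A_3 = 2, A_4 = 1, A_5 = 2, A_6 = 1. Minimum distance d = 2.

Enumerate all 2^3 = 8 messages m ∈ F_2^3.
For each, compute codeword c = mG in F_2^7, then tally its weight.
  m = 000 → c = 0000000, weight = 0.
  m = 100 → c = 0101010, weight = 3.
  m = 010 → c = 1011110, weight = 5.
  m = 110 → c = 1110100, weight = 4.
  m = 001 → c = 1111101, weight = 6.
  m = 101 → c = 1010111, weight = 5.
  m = 011 → c = 0100011, weight = 3.
  m = 111 → c = 0001001, weight = 2.
Tally weights:
  weight 0: 1 codewords.
  weight 2: 1 codewords.
  weight 3: 2 codewords.
  weight 4: 1 codewords.
  weight 5: 2 codewords.
  weight 6: 1 codewords.
Minimum distance d = smallest w > 0 with A_w > 0 = 2.
Sanity: Σ A_w = 8 = 2^3 = 8 ✓.


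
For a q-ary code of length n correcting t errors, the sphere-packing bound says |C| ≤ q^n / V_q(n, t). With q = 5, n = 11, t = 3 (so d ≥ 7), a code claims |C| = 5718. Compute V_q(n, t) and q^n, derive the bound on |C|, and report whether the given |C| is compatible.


V_q(n, t) = 11485, q^n = 48828125, Hamming bound = 4251, |C| = 5718 > bound (violated).

Step 1: Compute V_q(n, t) = Σ_{j=0}^3 C(n, j) (q−1)^j.
  j = 0: C(11,0)·(4)^0 = 1·1 = 1.
  j = 1: C(11,1)·(4)^1 = 11·4 = 44.
  j = 2: C(11,2)·(4)^2 = 55·16 = 880.
  j = 3: C(11,3)·(4)^3 = 165·64 = 10560.
  V_q(n, t) = 1 + 44 + 880 + 10560 = 11485.
Step 2: q^n = 5^11 = 48828125.
Step 3: Hamming bound ⌊q^n / V_q(n,t)⌋ = ⌊48828125/11485⌋ = 4251.
Step 4: Compare |C| = 5718 to 4251: violated.
The claimed |C| lies above the Hamming bound, so no 5-ary code of length 11 with d ≥ 7 can have 5718 codewords.


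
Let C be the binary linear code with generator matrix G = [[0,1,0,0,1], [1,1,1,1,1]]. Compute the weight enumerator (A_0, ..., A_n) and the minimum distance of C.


Weight distribution: A_0 = 1, A_2 = 1, A_3 = 1, A_5 = 1. Minimum distance d = 2.

Enumerate all 2^2 = 4 messages m ∈ F_2^2.
For each, compute codeword c = mG in F_2^5, then tally its weight.
  m = 00 → c = 00000, weight = 0.
  m = 10 → c = 01001, weight = 2.
  m = 01 → c = 11111, weight = 5.
  m = 11 → c = 10110, weight = 3.
Tally weights:
  weight 0: 1 codewords.
  weight 2: 1 codewords.
  weight 3: 1 codewords.
  weight 5: 1 codewords.
Minimum distance d = smallest w > 0 with A_w > 0 = 2.
Sanity: Σ A_w = 4 = 2^2 = 4 ✓.


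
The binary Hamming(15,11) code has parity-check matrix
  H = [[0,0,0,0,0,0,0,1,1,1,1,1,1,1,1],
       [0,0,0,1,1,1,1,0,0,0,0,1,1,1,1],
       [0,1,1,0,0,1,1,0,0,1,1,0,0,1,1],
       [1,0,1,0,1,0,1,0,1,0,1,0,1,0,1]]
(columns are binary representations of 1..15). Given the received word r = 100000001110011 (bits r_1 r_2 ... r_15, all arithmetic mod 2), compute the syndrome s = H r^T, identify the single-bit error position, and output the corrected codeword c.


s = (1, 0, 0, 0)^T, error position = 8, corrected codeword c = 100000011110011

Compute s = H r^T mod 2 one row at a time:
  s_1 = 0 + 1 + 1 + 1 + 0 + 0 + 1 + 1 = 5 ≡ 1 (mod 2).
  s_2 = 0 + 0 + 0 + 0 + 0 + 0 + 1 + 1 = 2 ≡ 0 (mod 2).
  s_3 = 0 + 0 + 0 + 0 + 1 + 1 + 1 + 1 = 4 ≡ 0 (mod 2).
  s_4 = 1 + 0 + 0 + 0 + 1 + 1 + 0 + 1 = 4 ≡ 0 (mod 2).
s = (1, 0, 0, 0)^T — this equals column 8 of H (binary 1000), so error is at position 8.
Correct: flip bit 8 of r = 100000001110011 to get c = 100000011110011.


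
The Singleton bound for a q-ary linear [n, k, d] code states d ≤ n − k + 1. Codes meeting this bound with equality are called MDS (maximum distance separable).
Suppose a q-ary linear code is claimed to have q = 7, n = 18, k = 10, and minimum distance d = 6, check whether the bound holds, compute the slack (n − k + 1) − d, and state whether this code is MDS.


Singleton RHS = n − k + 1 = 9, slack = 3, bound satisfied, not MDS.

Singleton bound: d ≤ n − k + 1.
Here n = 18, k = 10, so n − k + 1 = 9.
Given d = 6, check d ≤ 9: YES.
Slack = (n − k + 1) − d = 3.
The code is NOT MDS (slack = 3 > 0).
Description: the claimed parameters are [18, 10, 6]_7; such a code would be non-MDS.


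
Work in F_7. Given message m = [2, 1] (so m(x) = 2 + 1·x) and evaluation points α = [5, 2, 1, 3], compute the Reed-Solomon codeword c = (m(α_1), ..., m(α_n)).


c = [0, 4, 3, 5]

Message polynomial: m(x) = 2 + 1·x (mod 7).
For each evaluation point α_i, compute m(α_i) mod 7:
  α_1 = 5: Horner steps 1 → 0, so m(5) = 0.
  α_2 = 2: Horner steps 1 → 4, so m(2) = 4.
  α_3 = 1: Horner steps 1 → 3, so m(1) = 3.
  α_4 = 3: Horner steps 1 → 5, so m(3) = 5.
Codeword c = [0, 4, 3, 5] ∈ F_7^4.


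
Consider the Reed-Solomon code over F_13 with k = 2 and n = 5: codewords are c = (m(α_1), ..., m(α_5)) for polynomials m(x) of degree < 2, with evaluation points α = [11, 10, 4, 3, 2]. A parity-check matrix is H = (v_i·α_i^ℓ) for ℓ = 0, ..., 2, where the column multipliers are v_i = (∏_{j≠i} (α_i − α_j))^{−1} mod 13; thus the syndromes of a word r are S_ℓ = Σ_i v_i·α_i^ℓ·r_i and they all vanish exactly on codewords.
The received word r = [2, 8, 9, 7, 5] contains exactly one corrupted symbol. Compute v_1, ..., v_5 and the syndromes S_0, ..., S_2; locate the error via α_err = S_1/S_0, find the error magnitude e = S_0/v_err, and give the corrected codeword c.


S = (7, 12, 2), error at position 1, error magnitude e = 5, c = [10, 8, 9, 7, 5].

Step 1: column multipliers v_i = (∏_{j≠i}(α_i − α_j))^{−1} mod 13.
  i = 1 (α = 11): (11−10)(11−4)(11−3)(11−2) = 1·7·8·9 = 504 ≡ 10, so v_1 = 10^{−1} = 4 (mod 13).
  i = 2 (α = 10): (10−11)(10−4)(10−3)(10−2) = (−1)·6·7·8 = −336 ≡ 2, so v_2 = 2^{−1} = 7 (mod 13).
  i = 3 (α = 4): (4−11)(4−10)(4−3)(4−2) = (−7)·(−6)·1·2 = 84 ≡ 6, so v_3 = 6^{−1} = 11 (mod 13).
  i = 4 (α = 3): (3−11)(3−10)(3−4)(3−2) = (−8)·(−7)·(−1)·1 = −56 ≡ 9, so v_4 = 9^{−1} = 3 (mod 13).
  i = 5 (α = 2): (2−11)(2−10)(2−4)(2−3) = (−9)·(−8)·(−2)·(−1) = 144 ≡ 1, so v_5 = 1^{−1} = 1 (mod 13).
  v = [4, 7, 11, 3, 1].
Step 2: syndromes of r = [2, 8, 9, 7, 5] (all sums mod 13).
  S_0 = Σ v_i r_i = 4·2 + 7·8 + 11·9 + 3·7 + 1·5 = 189 ≡ 7.
  S_1 = Σ v_i α_i r_i = 4·11·2 + 7·10·8 + 11·4·9 + 3·3·7 + 1·2·5 = 1117 ≡ 12.
  α_i^2 mod 13 = [4, 9, 3, 9, 4].
  S_2 = Σ v_i α_i^2 r_i = 4·4·2 + 7·9·8 + 11·3·9 + 3·9·7 + 1·4·5 = 1042 ≡ 2.
  S = (7, 12, 2) ≠ 0, so r is not a codeword (an error is present).
Step 3: locate the error. For a single error e at position i, S_ℓ = v_i·e·α_i^ℓ, so α_err = S_1/S_0.
  S_0^{−1} = 7^{−1} = 2 (mod 13), so α_err = 12·2 = 24 ≡ 11 = α_1. Error position i = 1.
  Consistency check: S_2/S_1 = 2·12 = 24 ≡ 11 = α_err ✓ (single-error assumption holds).
Step 4: error magnitude e = S_0/v_1 = S_0·∏_{j≠1}(α_1 − α_j) = 7·10 = 70 ≡ 5 (mod 13).
Step 5: correct position 1: c_1 = r_1 − e = 2 − 5 ≡ 10 (mod 13). Hence c = [10, 8, 9, 7, 5].
  Check: interpolating c through the α_i gives m(x) = 1 + 2·x (degree < 2) with m(α_i) = c_i for every i, so c is indeed a codeword.


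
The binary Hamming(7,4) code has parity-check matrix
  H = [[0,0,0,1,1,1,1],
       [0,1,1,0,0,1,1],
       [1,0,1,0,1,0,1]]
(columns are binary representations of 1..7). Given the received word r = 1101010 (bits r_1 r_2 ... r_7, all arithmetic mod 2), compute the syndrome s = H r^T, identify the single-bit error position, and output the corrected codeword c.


s = (0, 0, 1)^T, error position = 1, corrected codeword c = 0101010

Compute s = H r^T mod 2 one row at a time:
  s_1 = 1 + 0 + 1 + 0 = 2 ≡ 0 (mod 2).
  s_2 = 1 + 0 + 1 + 0 = 2 ≡ 0 (mod 2).
  s_3 = 1 + 0 + 0 + 0 = 1 ≡ 1 (mod 2).
s = (0, 0, 1)^T — this equals column 1 of H (binary 001), so error is at position 1.
Correct: flip bit 1 of r = 1101010 to get c = 0101010.


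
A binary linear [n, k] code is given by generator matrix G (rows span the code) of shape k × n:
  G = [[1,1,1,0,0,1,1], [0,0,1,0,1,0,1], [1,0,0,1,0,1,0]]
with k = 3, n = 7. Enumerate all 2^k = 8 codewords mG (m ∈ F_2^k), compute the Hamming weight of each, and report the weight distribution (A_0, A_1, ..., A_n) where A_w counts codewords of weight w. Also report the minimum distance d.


Weight distribution: A_0 = 1, A_3 = 3, A_4 = 2, A_5 = 1, A_6 = 1. Minimum distance d = 3.

Enumerate all 2^3 = 8 messages m ∈ F_2^3.
For each, compute codeword c = mG in F_2^7, then tally its weight.
  m = 000 → c = 0000000, weight = 0.
  m = 100 → c = 1110011, weight = 5.
  m = 010 → c = 0010101, weight = 3.
  m = 110 → c = 1100110, weight = 4.
  m = 001 → c = 1001010, weight = 3.
  m = 101 → c = 0111001, weight = 4.
  m = 011 → c = 1011111, weight = 6.
  m = 111 → c = 0101100, weight = 3.
Tally weights:
  weight 0: 1 codewords.
  weight 3: 3 codewords.
  weight 4: 2 codewords.
  weight 5: 1 codewords.
  weight 6: 1 codewords.
Minimum distance d = smallest w > 0 with A_w > 0 = 3.
Sanity: Σ A_w = 8 = 2^3 = 8 ✓.


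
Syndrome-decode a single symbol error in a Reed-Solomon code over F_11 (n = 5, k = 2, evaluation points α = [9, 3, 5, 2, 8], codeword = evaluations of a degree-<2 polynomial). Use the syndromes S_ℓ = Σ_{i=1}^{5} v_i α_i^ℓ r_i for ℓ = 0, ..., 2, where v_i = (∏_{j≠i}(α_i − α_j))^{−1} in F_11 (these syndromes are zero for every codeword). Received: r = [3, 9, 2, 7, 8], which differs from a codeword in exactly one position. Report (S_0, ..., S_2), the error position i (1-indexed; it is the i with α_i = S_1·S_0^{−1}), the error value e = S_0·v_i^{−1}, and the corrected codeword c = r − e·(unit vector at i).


S = (5, 1, 9), error at position 1, error magnitude e = 4, c = [10, 9, 2, 7, 8].

Step 1: column multipliers v_i = (∏_{j≠i}(α_i − α_j))^{−1} mod 11.
  i = 1 (α = 9): (9−3)(9−5)(9−2)(9−8) = 6·4·7·1 = 168 ≡ 3, so v_1 = 3^{−1} = 4 (mod 11).
  i = 2 (α = 3): (3−9)(3−5)(3−2)(3−8) = (−6)·(−2)·1·(−5) = −60 ≡ 6, so v_2 = 6^{−1} = 2 (mod 11).
  i = 3 (α = 5): (5−9)(5−3)(5−2)(5−8) = (−4)·2·3·(−3) = 72 ≡ 6, so v_3 = 6^{−1} = 2 (mod 11).
  i = 4 (α = 2): (2−9)(2−3)(2−5)(2−8) = (−7)·(−1)·(−3)·(−6) = 126 ≡ 5, so v_4 = 5^{−1} = 9 (mod 11).
  i = 5 (α = 8): (8−9)(8−3)(8−5)(8−2) = (−1)·5·3·6 = −90 ≡ 9, so v_5 = 9^{−1} = 5 (mod 11).
  v = [4, 2, 2, 9, 5].
Step 2: syndromes of r = [3, 9, 2, 7, 8] (all sums mod 11).
  S_0 = Σ v_i r_i = 4·3 + 2·9 + 2·2 + 9·7 + 5·8 = 137 ≡ 5.
  S_1 = Σ v_i α_i r_i = 4·9·3 + 2·3·9 + 2·5·2 + 9·2·7 + 5·8·8 = 628 ≡ 1.
  α_i^2 mod 11 = [4, 9, 3, 4, 9].
  S_2 = Σ v_i α_i^2 r_i = 4·4·3 + 2·9·9 + 2·3·2 + 9·4·7 + 5·9·8 = 834 ≡ 9.
  S = (5, 1, 9) ≠ 0, so r is not a codeword (an error is present).
Step 3: locate the error. For a single error e at position i, S_ℓ = v_i·e·α_i^ℓ, so α_err = S_1/S_0.
  S_0^{−1} = 5^{−1} = 9 (mod 11), so α_err = 1·9 = 9 ≡ 9 = α_1. Error position i = 1.
  Consistency check: S_2/S_1 = 9·1 = 9 ≡ 9 = α_err ✓ (single-error assumption holds).
Step 4: error magnitude e = S_0/v_1 = S_0·∏_{j≠1}(α_1 − α_j) = 5·3 = 15 ≡ 4 (mod 11).
Step 5: correct position 1: c_1 = r_1 − e = 3 − 4 ≡ 10 (mod 11). Hence c = [10, 9, 2, 7, 8].
  Check: interpolating c through the α_i gives m(x) = 3 + 2·x (degree < 2) with m(α_i) = c_i for every i, so c is indeed a codeword.


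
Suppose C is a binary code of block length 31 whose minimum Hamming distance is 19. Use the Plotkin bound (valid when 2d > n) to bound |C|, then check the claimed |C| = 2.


Plotkin bound M ≤ 4; given |C| = 2 ≤ bound (satisfied).

Check applicability: 2d = 38, n = 31.
2d − n = 7 > 0, so Plotkin applies.
Compute d/(2d−n) = 19/7 ≈ 2.7143.
⌊d/(2d−n)⌋ = 2.
Plotkin bound: M ≤ 2·2 = 4.
Given |C| = 2, check: satisfied.
This |C| is below the Plotkin bound.


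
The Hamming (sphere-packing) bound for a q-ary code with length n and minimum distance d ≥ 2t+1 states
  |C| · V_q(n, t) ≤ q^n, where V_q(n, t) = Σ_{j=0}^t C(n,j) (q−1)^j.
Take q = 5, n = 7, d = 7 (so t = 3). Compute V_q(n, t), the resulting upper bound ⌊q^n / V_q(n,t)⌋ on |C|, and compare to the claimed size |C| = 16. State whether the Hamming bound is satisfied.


V_q(n, t) = 2605, q^n = 78125, Hamming bound = 29, |C| = 16 ≤ bound (satisfied).

Step 1: Compute V_q(n, t) = Σ_{j=0}^3 C(n, j) (q−1)^j.
  j = 0: C(7,0)·(4)^0 = 1·1 = 1.
  j = 1: C(7,1)·(4)^1 = 7·4 = 28.
  j = 2: C(7,2)·(4)^2 = 21·16 = 336.
  j = 3: C(7,3)·(4)^3 = 35·64 = 2240.
  V_q(n, t) = 1 + 28 + 336 + 2240 = 2605.
Step 2: q^n = 5^7 = 78125.
Step 3: Hamming bound ⌊q^n / V_q(n,t)⌋ = ⌊78125/2605⌋ = 29.
Step 4: Compare |C| = 16 to 29: satisfied.
The claimed |C| lies below the Hamming bound.


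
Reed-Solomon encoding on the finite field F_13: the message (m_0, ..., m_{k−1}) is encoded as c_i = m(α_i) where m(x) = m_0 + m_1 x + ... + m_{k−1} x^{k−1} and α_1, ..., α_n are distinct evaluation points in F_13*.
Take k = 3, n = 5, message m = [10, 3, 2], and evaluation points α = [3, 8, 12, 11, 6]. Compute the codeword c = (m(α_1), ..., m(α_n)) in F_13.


c = [11, 6, 9, 12, 9]

Message polynomial: m(x) = 10 + 3·x + 2·x^2 (mod 13).
For each evaluation point α_i, compute m(α_i) mod 13:
  α_1 = 3: Horner steps 2 → 9 → 11, so m(3) = 11.
  α_2 = 8: Horner steps 2 → 6 → 6, so m(8) = 6.
  α_3 = 12: Horner steps 2 → 1 → 9, so m(12) = 9.
  α_4 = 11: Horner steps 2 → 12 → 12, so m(11) = 12.
  α_5 = 6: Horner steps 2 → 2 → 9, so m(6) = 9.
Codeword c = [11, 6, 9, 12, 9] ∈ F_13^5.


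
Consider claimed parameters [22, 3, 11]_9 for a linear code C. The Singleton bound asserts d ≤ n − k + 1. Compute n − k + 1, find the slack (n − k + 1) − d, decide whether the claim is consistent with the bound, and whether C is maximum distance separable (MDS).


Singleton RHS = n − k + 1 = 20, slack = 9, bound satisfied, not MDS.

Singleton bound: d ≤ n − k + 1.
Here n = 22, k = 3, so n − k + 1 = 20.
Given d = 11, check d ≤ 20: YES.
Slack = (n − k + 1) − d = 9.
The code is NOT MDS (slack = 9 > 0).
Description: the claimed parameters are [22, 3, 11]_9; such a code would be non-MDS.


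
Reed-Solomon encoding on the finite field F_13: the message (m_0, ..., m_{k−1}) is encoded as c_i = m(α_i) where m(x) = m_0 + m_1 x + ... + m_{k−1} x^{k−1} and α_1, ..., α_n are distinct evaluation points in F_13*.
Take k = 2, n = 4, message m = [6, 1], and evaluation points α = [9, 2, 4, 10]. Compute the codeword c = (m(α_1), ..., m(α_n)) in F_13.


c = [2, 8, 10, 3]

Message polynomial: m(x) = 6 + 1·x (mod 13).
For each evaluation point α_i, compute m(α_i) mod 13:
  α_1 = 9: Horner steps 1 → 2, so m(9) = 2.
  α_2 = 2: Horner steps 1 → 8, so m(2) = 8.
  α_3 = 4: Horner steps 1 → 10, so m(4) = 10.
  α_4 = 10: Horner steps 1 → 3, so m(10) = 3.
Codeword c = [2, 8, 10, 3] ∈ F_13^4.


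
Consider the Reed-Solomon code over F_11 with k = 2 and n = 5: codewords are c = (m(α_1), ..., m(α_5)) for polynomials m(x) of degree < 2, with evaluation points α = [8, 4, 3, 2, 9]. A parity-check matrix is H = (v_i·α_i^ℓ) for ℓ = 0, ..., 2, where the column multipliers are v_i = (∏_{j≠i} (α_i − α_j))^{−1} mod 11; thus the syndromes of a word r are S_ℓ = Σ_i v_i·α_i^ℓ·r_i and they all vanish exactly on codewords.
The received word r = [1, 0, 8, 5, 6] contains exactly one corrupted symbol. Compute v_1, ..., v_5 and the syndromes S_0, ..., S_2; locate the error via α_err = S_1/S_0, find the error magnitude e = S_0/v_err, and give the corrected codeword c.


S = (2, 7, 8), error at position 5, error magnitude e = 2, c = [1, 0, 8, 5, 4].

Step 1: column multipliers v_i = (∏_{j≠i}(α_i − α_j))^{−1} mod 11.
  i = 1 (α = 8): (8−4)(8−3)(8−2)(8−9) = 4·5·6·(−1) = −120 ≡ 1, so v_1 = 1^{−1} = 1 (mod 11).
  i = 2 (α = 4): (4−8)(4−3)(4−2)(4−9) = (−4)·1·2·(−5) = 40 ≡ 7, so v_2 = 7^{−1} = 8 (mod 11).
  i = 3 (α = 3): (3−8)(3−4)(3−2)(3−9) = (−5)·(−1)·1·(−6) = −30 ≡ 3, so v_3 = 3^{−1} = 4 (mod 11).
  i = 4 (α = 2): (2−8)(2−4)(2−3)(2−9) = (−6)·(−2)·(−1)·(−7) = 84 ≡ 7, so v_4 = 7^{−1} = 8 (mod 11).
  i = 5 (α = 9): (9−8)(9−4)(9−3)(9−2) = 1·5·6·7 = 210 ≡ 1, so v_5 = 1^{−1} = 1 (mod 11).
  v = [1, 8, 4, 8, 1].
Step 2: syndromes of r = [1, 0, 8, 5, 6] (all sums mod 11).
  S_0 = Σ v_i r_i = 1·1 + 8·0 + 4·8 + 8·5 + 1·6 = 79 ≡ 2.
  S_1 = Σ v_i α_i r_i = 1·8·1 + 8·4·0 + 4·3·8 + 8·2·5 + 1·9·6 = 238 ≡ 7.
  α_i^2 mod 11 = [9, 5, 9, 4, 4].
  S_2 = Σ v_i α_i^2 r_i = 1·9·1 + 8·5·0 + 4·9·8 + 8·4·5 + 1·4·6 = 481 ≡ 8.
  S = (2, 7, 8) ≠ 0, so r is not a codeword (an error is present).
Step 3: locate the error. For a single error e at position i, S_ℓ = v_i·e·α_i^ℓ, so α_err = S_1/S_0.
  S_0^{−1} = 2^{−1} = 6 (mod 11), so α_err = 7·6 = 42 ≡ 9 = α_5. Error position i = 5.
  Consistency check: S_2/S_1 = 8·8 = 64 ≡ 9 = α_err ✓ (single-error assumption holds).
Step 4: error magnitude e = S_0/v_5 = S_0·∏_{j≠5}(α_5 − α_j) = 2·1 = 2 ≡ 2 (mod 11).
Step 5: correct position 5: c_5 = r_5 − e = 6 − 2 ≡ 4 (mod 11). Hence c = [1, 0, 8, 5, 4].
  Check: interpolating c through the α_i gives m(x) = 10 + 3·x (degree < 2) with m(α_i) = c_i for every i, so c is indeed a codeword.


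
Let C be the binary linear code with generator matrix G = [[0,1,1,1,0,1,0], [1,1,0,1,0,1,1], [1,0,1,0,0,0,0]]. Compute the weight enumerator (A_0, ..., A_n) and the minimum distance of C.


Weight distribution: A_0 = 1, A_1 = 1, A_2 = 1, A_3 = 1, A_4 = 2, A_5 = 2. Minimum distance d = 1.

Enumerate all 2^3 = 8 messages m ∈ F_2^3.
For each, compute codeword c = mG in F_2^7, then tally its weight.
  m = 000 → c = 0000000, weight = 0.
  m = 100 → c = 0111010, weight = 4.
  m = 010 → c = 1101011, weight = 5.
  m = 110 → c = 1010001, weight = 3.
  m = 001 → c = 1010000, weight = 2.
  m = 101 → c = 1101010, weight = 4.
  m = 011 → c = 0111011, weight = 5.
  m = 111 → c = 0000001, weight = 1.
Tally weights:
  weight 0: 1 codewords.
  weight 1: 1 codewords.
  weight 2: 1 codewords.
  weight 3: 1 codewords.
  weight 4: 2 codewords.
  weight 5: 2 codewords.
Minimum distance d = smallest w > 0 with A_w > 0 = 1.
Sanity: Σ A_w = 8 = 2^3 = 8 ✓.


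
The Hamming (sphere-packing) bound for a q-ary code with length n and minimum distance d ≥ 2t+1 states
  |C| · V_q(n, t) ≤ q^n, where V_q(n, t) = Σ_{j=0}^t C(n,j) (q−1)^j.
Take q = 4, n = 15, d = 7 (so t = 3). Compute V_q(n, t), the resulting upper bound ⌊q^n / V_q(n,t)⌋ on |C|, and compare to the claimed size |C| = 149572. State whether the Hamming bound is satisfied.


V_q(n, t) = 13276, q^n = 1073741824, Hamming bound = 80878, |C| = 149572 > bound (violated).

Step 1: Compute V_q(n, t) = Σ_{j=0}^3 C(n, j) (q−1)^j.
  j = 0: C(15,0)·(3)^0 = 1·1 = 1.
  j = 1: C(15,1)·(3)^1 = 15·3 = 45.
  j = 2: C(15,2)·(3)^2 = 105·9 = 945.
  j = 3: C(15,3)·(3)^3 = 455·27 = 12285.
  V_q(n, t) = 1 + 45 + 945 + 12285 = 13276.
Step 2: q^n = 4^15 = 1073741824.
Step 3: Hamming bound ⌊q^n / V_q(n,t)⌋ = ⌊1073741824/13276⌋ = 80878.
Step 4: Compare |C| = 149572 to 80878: violated.
The claimed |C| lies above the Hamming bound, so no 4-ary code of length 15 with d ≥ 7 can have 149572 codewords.


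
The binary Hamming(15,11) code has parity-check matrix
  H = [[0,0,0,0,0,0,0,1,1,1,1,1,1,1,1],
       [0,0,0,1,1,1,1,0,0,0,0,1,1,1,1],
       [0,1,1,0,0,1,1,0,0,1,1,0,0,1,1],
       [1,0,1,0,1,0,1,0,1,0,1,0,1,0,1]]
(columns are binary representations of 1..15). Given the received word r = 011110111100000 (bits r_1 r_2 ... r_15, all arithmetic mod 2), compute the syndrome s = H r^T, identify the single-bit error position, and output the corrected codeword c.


s = (1, 1, 0, 0)^T, error position = 12, corrected codeword c = 011110111101000

Compute s = H r^T mod 2 one row at a time:
  s_1 = 1 + 1 + 1 + 0 + 0 + 0 + 0 + 0 = 3 ≡ 1 (mod 2).
  s_2 = 1 + 1 + 0 + 1 + 0 + 0 + 0 + 0 = 3 ≡ 1 (mod 2).
  s_3 = 1 + 1 + 0 + 1 + 1 + 0 + 0 + 0 = 4 ≡ 0 (mod 2).
  s_4 = 0 + 1 + 1 + 1 + 1 + 0 + 0 + 0 = 4 ≡ 0 (mod 2).
s = (1, 1, 0, 0)^T — this equals column 12 of H (binary 1100), so error is at position 12.
Correct: flip bit 12 of r = 011110111100000 to get c = 011110111101000.


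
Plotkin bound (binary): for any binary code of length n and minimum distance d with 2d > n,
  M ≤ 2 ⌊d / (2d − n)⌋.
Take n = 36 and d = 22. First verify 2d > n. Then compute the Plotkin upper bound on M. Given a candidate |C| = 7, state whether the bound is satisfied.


Plotkin bound M ≤ 4; given |C| = 7 > bound (violated).

Check applicability: 2d = 44, n = 36.
2d − n = 8 > 0, so Plotkin applies.
Compute d/(2d−n) = 22/8 ≈ 2.7500.
⌊d/(2d−n)⌋ = 2.
Plotkin bound: M ≤ 2·2 = 4.
Given |C| = 7, check: VIOLATED.
This |C| is above the Plotkin bound, so no binary code with n = 36, d = 22 and 7 codewords exists.


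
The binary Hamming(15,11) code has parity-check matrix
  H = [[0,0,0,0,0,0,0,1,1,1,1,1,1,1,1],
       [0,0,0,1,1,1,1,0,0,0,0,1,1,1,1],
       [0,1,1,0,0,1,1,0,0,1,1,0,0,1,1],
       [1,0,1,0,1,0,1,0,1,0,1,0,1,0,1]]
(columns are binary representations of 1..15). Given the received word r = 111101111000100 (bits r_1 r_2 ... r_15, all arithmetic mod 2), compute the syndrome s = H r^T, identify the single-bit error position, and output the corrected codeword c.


s = (1, 0, 0, 1)^T, error position = 9, corrected codeword c = 111101110000100

Compute s = H r^T mod 2 one row at a time:
  s_1 = 1 + 1 + 0 + 0 + 0 + 1 + 0 + 0 = 3 ≡ 1 (mod 2).
  s_2 = 1 + 0 + 1 + 1 + 0 + 1 + 0 + 0 = 4 ≡ 0 (mod 2).
  s_3 = 1 + 1 + 1 + 1 + 0 + 0 + 0 + 0 = 4 ≡ 0 (mod 2).
  s_4 = 1 + 1 + 0 + 1 + 1 + 0 + 1 + 0 = 5 ≡ 1 (mod 2).
s = (1, 0, 0, 1)^T — this equals column 9 of H (binary 1001), so error is at position 9.
Correct: flip bit 9 of r = 111101111000100 to get c = 111101110000100.


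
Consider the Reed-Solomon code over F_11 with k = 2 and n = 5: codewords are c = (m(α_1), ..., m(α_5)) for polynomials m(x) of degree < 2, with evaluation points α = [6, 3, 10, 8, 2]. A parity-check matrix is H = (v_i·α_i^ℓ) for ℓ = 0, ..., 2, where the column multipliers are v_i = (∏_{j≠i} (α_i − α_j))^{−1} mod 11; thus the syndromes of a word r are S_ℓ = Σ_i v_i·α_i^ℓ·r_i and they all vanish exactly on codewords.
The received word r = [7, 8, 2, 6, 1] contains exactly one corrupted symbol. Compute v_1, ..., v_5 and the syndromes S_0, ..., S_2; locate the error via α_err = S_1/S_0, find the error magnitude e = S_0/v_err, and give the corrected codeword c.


S = (7, 1, 8), error at position 4, error magnitude e = 7, c = [7, 8, 2, 10, 1].

Step 1: column multipliers v_i = (∏_{j≠i}(α_i − α_j))^{−1} mod 11.
  i = 1 (α = 6): (6−3)(6−10)(6−8)(6−2) = 3·(−4)·(−2)·4 = 96 ≡ 8, so v_1 = 8^{−1} = 7 (mod 11).
  i = 2 (α = 3): (3−6)(3−10)(3−8)(3−2) = (−3)·(−7)·(−5)·1 = −105 ≡ 5, so v_2 = 5^{−1} = 9 (mod 11).
  i = 3 (α = 10): (10−6)(10−3)(10−8)(10−2) = 4·7·2·8 = 448 ≡ 8, so v_3 = 8^{−1} = 7 (mod 11).
  i = 4 (α = 8): (8−6)(8−3)(8−10)(8−2) = 2·5·(−2)·6 = −120 ≡ 1, so v_4 = 1^{−1} = 1 (mod 11).
  i = 5 (α = 2): (2−6)(2−3)(2−10)(2−8) = (−4)·(−1)·(−8)·(−6) = 192 ≡ 5, so v_5 = 5^{−1} = 9 (mod 11).
  v = [7, 9, 7, 1, 9].
Step 2: syndromes of r = [7, 8, 2, 6, 1] (all sums mod 11).
  S_0 = Σ v_i r_i = 7·7 + 9·8 + 7·2 + 1·6 + 9·1 = 150 ≡ 7.
  S_1 = Σ v_i α_i r_i = 7·6·7 + 9·3·8 + 7·10·2 + 1·8·6 + 9·2·1 = 716 ≡ 1.
  α_i^2 mod 11 = [3, 9, 1, 9, 4].
  S_2 = Σ v_i α_i^2 r_i = 7·3·7 + 9·9·8 + 7·1·2 + 1·9·6 + 9·4·1 = 899 ≡ 8.
  S = (7, 1, 8) ≠ 0, so r is not a codeword (an error is present).
Step 3: locate the error. For a single error e at position i, S_ℓ = v_i·e·α_i^ℓ, so α_err = S_1/S_0.
  S_0^{−1} = 7^{−1} = 8 (mod 11), so α_err = 1·8 = 8 ≡ 8 = α_4. Error position i = 4.
  Consistency check: S_2/S_1 = 8·1 = 8 ≡ 8 = α_err ✓ (single-error assumption holds).
Step 4: error magnitude e = S_0/v_4 = S_0·∏_{j≠4}(α_4 − α_j) = 7·1 = 7 ≡ 7 (mod 11).
Step 5: correct position 4: c_4 = r_4 − e = 6 − 7 ≡ 10 (mod 11). Hence c = [7, 8, 2, 10, 1].
  Check: interpolating c through the α_i gives m(x) = 9 + 7·x (degree < 2) with m(α_i) = c_i for every i, so c is indeed a codeword.


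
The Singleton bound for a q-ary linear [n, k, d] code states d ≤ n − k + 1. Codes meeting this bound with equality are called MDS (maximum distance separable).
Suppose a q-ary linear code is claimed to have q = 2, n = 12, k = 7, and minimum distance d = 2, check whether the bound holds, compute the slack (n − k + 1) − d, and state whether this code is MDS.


Singleton RHS = n − k + 1 = 6, slack = 4, bound satisfied, not MDS.

Singleton bound: d ≤ n − k + 1.
Here n = 12, k = 7, so n − k + 1 = 6.
Given d = 2, check d ≤ 6: YES.
Slack = (n − k + 1) − d = 4.
The code is NOT MDS (slack = 4 > 0).
Description: the claimed parameters are [12, 7, 2]_2; such a code would be non-MDS.


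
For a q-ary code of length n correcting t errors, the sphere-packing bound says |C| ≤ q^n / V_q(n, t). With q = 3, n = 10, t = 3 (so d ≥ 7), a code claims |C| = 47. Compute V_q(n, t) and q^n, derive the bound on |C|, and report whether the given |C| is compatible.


V_q(n, t) = 1161, q^n = 59049, Hamming bound = 50, |C| = 47 ≤ bound (satisfied).

Step 1: Compute V_q(n, t) = Σ_{j=0}^3 C(n, j) (q−1)^j.
  j = 0: C(10,0)·(2)^0 = 1·1 = 1.
  j = 1: C(10,1)·(2)^1 = 10·2 = 20.
  j = 2: C(10,2)·(2)^2 = 45·4 = 180.
  j = 3: C(10,3)·(2)^3 = 120·8 = 960.
  V_q(n, t) = 1 + 20 + 180 + 960 = 1161.
Step 2: q^n = 3^10 = 59049.
Step 3: Hamming bound ⌊q^n / V_q(n,t)⌋ = ⌊59049/1161⌋ = 50.
Step 4: Compare |C| = 47 to 50: satisfied.
The claimed |C| lies below the Hamming bound.


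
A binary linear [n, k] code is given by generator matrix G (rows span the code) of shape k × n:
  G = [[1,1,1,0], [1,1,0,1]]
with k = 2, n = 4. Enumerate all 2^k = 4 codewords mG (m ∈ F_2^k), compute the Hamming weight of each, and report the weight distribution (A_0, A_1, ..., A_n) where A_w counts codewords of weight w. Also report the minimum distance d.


Weight distribution: A_0 = 1, A_2 = 1, A_3 = 2. Minimum distance d = 2.

Enumerate all 2^2 = 4 messages m ∈ F_2^2.
For each, compute codeword c = mG in F_2^4, then tally its weight.
  m = 00 → c = 0000, weight = 0.
  m = 10 → c = 1110, weight = 3.
  m = 01 → c = 1101, weight = 3.
  m = 11 → c = 0011, weight = 2.
Tally weights:
  weight 0: 1 codewords.
  weight 2: 1 codewords.
  weight 3: 2 codewords.
Minimum distance d = smallest w > 0 with A_w > 0 = 2.
Sanity: Σ A_w = 4 = 2^2 = 4 ✓.


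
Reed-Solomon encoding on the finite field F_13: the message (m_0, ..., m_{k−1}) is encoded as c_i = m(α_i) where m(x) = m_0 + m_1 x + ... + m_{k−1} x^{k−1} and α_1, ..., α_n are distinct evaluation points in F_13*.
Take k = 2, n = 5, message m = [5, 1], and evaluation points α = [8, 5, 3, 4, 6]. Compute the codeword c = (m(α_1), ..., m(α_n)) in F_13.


c = [0, 10, 8, 9, 11]

Message polynomial: m(x) = 5 + 1·x (mod 13).
For each evaluation point α_i, compute m(α_i) mod 13:
  α_1 = 8: Horner steps 1 → 0, so m(8) = 0.
  α_2 = 5: Horner steps 1 → 10, so m(5) = 10.
  α_3 = 3: Horner steps 1 → 8, so m(3) = 8.
  α_4 = 4: Horner steps 1 → 9, so m(4) = 9.
  α_5 = 6: Horner steps 1 → 11, so m(6) = 11.
Codeword c = [0, 10, 8, 9, 11] ∈ F_13^5.


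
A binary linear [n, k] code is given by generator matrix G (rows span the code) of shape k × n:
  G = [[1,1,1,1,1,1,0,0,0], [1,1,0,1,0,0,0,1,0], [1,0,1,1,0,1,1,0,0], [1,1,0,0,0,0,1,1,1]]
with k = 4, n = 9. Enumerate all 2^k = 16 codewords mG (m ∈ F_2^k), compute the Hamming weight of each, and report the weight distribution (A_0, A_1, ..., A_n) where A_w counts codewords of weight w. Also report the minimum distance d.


Weight distribution: A_0 = 1, A_3 = 2, A_4 = 5, A_5 = 4, A_6 = 2, A_7 = 2. Minimum distance d = 3.

Enumerate all 2^4 = 16 messages m ∈ F_2^4.
For each, compute codeword c = mG in F_2^9, then tally its weight.
  m = 0000 → c = 000000000, weight = 0.
  m = 1000 → c = 111111000, weight = 6.
  m = 0100 → c = 110100010, weight = 4.
  m = 1100 → c = 001011010, weight = 4.
  m = 0010 → c = 101101100, weight = 5.
  m = 1010 → c = 010010100, weight = 3.
  m = 0110 → c = 011001110, weight = 5.
  m = 1110 → c = 100110110, weight = 5.
  m = 0001 → c = 110000111, weight = 5.
  m = 1001 → c = 001111111, weight = 7.
  m = 0101 → c = 000100101, weight = 3.
  m = 1101 → c = 111011101, weight = 7.
  m = 0011 → c = 011101011, weight = 6.
  m = 1011 → c = 100010011, weight = 4.
  m = 0111 → c = 101001001, weight = 4.
  m = 1111 → c = 010110001, weight = 4.
Tally weights:
  weight 0: 1 codewords.
  weight 3: 2 codewords.
  weight 4: 5 codewords.
  weight 5: 4 codewords.
  weight 6: 2 codewords.
  weight 7: 2 codewords.
Minimum distance d = smallest w > 0 with A_w > 0 = 3.
Sanity: Σ A_w = 16 = 2^4 = 16 ✓.


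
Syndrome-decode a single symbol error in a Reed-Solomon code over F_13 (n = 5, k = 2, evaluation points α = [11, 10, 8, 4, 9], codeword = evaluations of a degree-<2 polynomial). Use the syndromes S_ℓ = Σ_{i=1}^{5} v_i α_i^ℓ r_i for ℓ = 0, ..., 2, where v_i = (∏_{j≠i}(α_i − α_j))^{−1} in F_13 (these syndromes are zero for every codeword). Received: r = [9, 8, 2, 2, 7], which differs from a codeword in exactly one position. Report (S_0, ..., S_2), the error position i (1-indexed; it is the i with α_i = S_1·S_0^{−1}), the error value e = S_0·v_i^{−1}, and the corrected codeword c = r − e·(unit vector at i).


S = (11, 10, 2), error at position 3, error magnitude e = 9, c = [9, 8, 6, 2, 7].

Step 1: column multipliers v_i = (∏_{j≠i}(α_i − α_j))^{−1} mod 13.
  i = 1 (α = 11): (11−10)(11−8)(11−4)(11−9) = 1·3·7·2 = 42 ≡ 3, so v_1 = 3^{−1} = 9 (mod 13).
  i = 2 (α = 10): (10−11)(10−8)(10−4)(10−9) = (−1)·2·6·1 = −12 ≡ 1, so v_2 = 1^{−1} = 1 (mod 13).
  i = 3 (α = 8): (8−11)(8−10)(8−4)(8−9) = (−3)·(−2)·4·(−1) = −24 ≡ 2, so v_3 = 2^{−1} = 7 (mod 13).
  i = 4 (α = 4): (4−11)(4−10)(4−8)(4−9) = (−7)·(−6)·(−4)·(−5) = 840 ≡ 8, so v_4 = 8^{−1} = 5 (mod 13).
  i = 5 (α = 9): (9−11)(9−10)(9−8)(9−4) = (−2)·(−1)·1·5 = 10 ≡ 10, so v_5 = 10^{−1} = 4 (mod 13).
  v = [9, 1, 7, 5, 4].
Step 2: syndromes of r = [9, 8, 2, 2, 7] (all sums mod 13).
  S_0 = Σ v_i r_i = 9·9 + 1·8 + 7·2 + 5·2 + 4·7 = 141 ≡ 11.
  S_1 = Σ v_i α_i r_i = 9·11·9 + 1·10·8 + 7·8·2 + 5·4·2 + 4·9·7 = 1375 ≡ 10.
  α_i^2 mod 13 = [4, 9, 12, 3, 3].
  S_2 = Σ v_i α_i^2 r_i = 9·4·9 + 1·9·8 + 7·12·2 + 5·3·2 + 4·3·7 = 678 ≡ 2.
  S = (11, 10, 2) ≠ 0, so r is not a codeword (an error is present).
Step 3: locate the error. For a single error e at position i, S_ℓ = v_i·e·α_i^ℓ, so α_err = S_1/S_0.
  S_0^{−1} = 11^{−1} = 6 (mod 13), so α_err = 10·6 = 60 ≡ 8 = α_3. Error position i = 3.
  Consistency check: S_2/S_1 = 2·4 = 8 ≡ 8 = α_err ✓ (single-error assumption holds).
Step 4: error magnitude e = S_0/v_3 = S_0·∏_{j≠3}(α_3 − α_j) = 11·2 = 22 ≡ 9 (mod 13).
Step 5: correct position 3: c_3 = r_3 − e = 2 − 9 ≡ 6 (mod 13). Hence c = [9, 8, 6, 2, 7].
  Check: interpolating c through the α_i gives m(x) = 11 + 1·x (degree < 2) with m(α_i) = c_i for every i, so c is indeed a codeword.


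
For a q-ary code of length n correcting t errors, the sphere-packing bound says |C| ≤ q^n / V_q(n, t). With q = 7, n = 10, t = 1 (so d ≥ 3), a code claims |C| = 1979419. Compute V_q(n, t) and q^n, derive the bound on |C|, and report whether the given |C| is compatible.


V_q(n, t) = 61, q^n = 282475249, Hamming bound = 4630741, |C| = 1979419 ≤ bound (satisfied).

Step 1: Compute V_q(n, t) = Σ_{j=0}^1 C(n, j) (q−1)^j.
  j = 0: C(10,0)·(6)^0 = 1·1 = 1.
  j = 1: C(10,1)·(6)^1 = 10·6 = 60.
  V_q(n, t) = 1 + 60 = 61.
Step 2: q^n = 7^10 = 282475249.
Step 3: Hamming bound ⌊q^n / V_q(n,t)⌋ = ⌊282475249/61⌋ = 4630741.
Step 4: Compare |C| = 1979419 to 4630741: satisfied.
The claimed |C| lies below the Hamming bound.


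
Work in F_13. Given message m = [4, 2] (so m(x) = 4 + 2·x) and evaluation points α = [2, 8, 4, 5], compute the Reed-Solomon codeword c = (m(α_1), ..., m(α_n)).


c = [8, 7, 12, 1]

Message polynomial: m(x) = 4 + 2·x (mod 13).
For each evaluation point α_i, compute m(α_i) mod 13:
  α_1 = 2: Horner steps 2 → 8, so m(2) = 8.
  α_2 = 8: Horner steps 2 → 7, so m(8) = 7.
  α_3 = 4: Horner steps 2 → 12, so m(4) = 12.
  α_4 = 5: Horner steps 2 → 1, so m(5) = 1.
Codeword c = [8, 7, 12, 1] ∈ F_13^4.


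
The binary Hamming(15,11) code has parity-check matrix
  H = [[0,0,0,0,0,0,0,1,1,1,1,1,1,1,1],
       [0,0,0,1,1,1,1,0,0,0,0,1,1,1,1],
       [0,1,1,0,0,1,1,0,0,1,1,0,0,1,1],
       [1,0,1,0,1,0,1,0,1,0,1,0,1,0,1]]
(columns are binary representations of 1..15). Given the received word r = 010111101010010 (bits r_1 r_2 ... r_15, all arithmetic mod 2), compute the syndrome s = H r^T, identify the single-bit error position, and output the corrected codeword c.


s = (1, 1, 1, 0)^T, error position = 14, corrected codeword c = 010111101010000

Compute s = H r^T mod 2 one row at a time:
  s_1 = 0 + 1 + 0 + 1 + 0 + 0 + 1 + 0 = 3 ≡ 1 (mod 2).
  s_2 = 1 + 1 + 1 + 1 + 0 + 0 + 1 + 0 = 5 ≡ 1 (mod 2).
  s_3 = 1 + 0 + 1 + 1 + 0 + 1 + 1 + 0 = 5 ≡ 1 (mod 2).
  s_4 = 0 + 0 + 1 + 1 + 1 + 1 + 0 + 0 = 4 ≡ 0 (mod 2).
s = (1, 1, 1, 0)^T — this equals column 14 of H (binary 1110), so error is at position 14.
Correct: flip bit 14 of r = 010111101010010 to get c = 010111101010000.


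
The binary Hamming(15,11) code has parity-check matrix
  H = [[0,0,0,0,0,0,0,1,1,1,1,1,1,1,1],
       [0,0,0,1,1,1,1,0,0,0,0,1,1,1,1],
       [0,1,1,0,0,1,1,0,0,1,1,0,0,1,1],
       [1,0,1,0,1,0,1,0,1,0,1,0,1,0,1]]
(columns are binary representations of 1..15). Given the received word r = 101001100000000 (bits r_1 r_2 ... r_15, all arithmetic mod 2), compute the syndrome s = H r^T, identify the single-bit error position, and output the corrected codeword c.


s = (0, 0, 1, 1)^T, error position = 3, corrected codeword c = 100001100000000

Compute s = H r^T mod 2 one row at a time:
  s_1 = 0 + 0 + 0 + 0 + 0 + 0 + 0 + 0 = 0 ≡ 0 (mod 2).
  s_2 = 0 + 0 + 1 + 1 + 0 + 0 + 0 + 0 = 2 ≡ 0 (mod 2).
  s_3 = 0 + 1 + 1 + 1 + 0 + 0 + 0 + 0 = 3 ≡ 1 (mod 2).
  s_4 = 1 + 1 + 0 + 1 + 0 + 0 + 0 + 0 = 3 ≡ 1 (mod 2).
s = (0, 0, 1, 1)^T — this equals column 3 of H (binary 0011), so error is at position 3.
Correct: flip bit 3 of r = 101001100000000 to get c = 100001100000000.


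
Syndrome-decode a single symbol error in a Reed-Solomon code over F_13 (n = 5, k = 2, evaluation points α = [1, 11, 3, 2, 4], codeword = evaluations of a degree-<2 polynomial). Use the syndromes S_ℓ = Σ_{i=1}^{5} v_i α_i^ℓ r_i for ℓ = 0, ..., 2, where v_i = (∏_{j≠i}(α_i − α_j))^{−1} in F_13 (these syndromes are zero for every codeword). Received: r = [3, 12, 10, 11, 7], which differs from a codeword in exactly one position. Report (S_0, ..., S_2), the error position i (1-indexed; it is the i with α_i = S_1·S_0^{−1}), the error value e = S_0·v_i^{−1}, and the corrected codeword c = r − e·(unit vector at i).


S = (3, 6, 12), error at position 4, error magnitude e = 11, c = [3, 12, 10, 0, 7].

Step 1: column multipliers v_i = (∏_{j≠i}(α_i − α_j))^{−1} mod 13.
  i = 1 (α = 1): (1−11)(1−3)(1−2)(1−4) = (−10)·(−2)·(−1)·(−3) = 60 ≡ 8, so v_1 = 8^{−1} = 5 (mod 13).
  i = 2 (α = 11): (11−1)(11−3)(11−2)(11−4) = 10·8·9·7 = 5040 ≡ 9, so v_2 = 9^{−1} = 3 (mod 13).
  i = 3 (α = 3): (3−1)(3−11)(3−2)(3−4) = 2·(−8)·1·(−1) = 16 ≡ 3, so v_3 = 3^{−1} = 9 (mod 13).
  i = 4 (α = 2): (2−1)(2−11)(2−3)(2−4) = 1·(−9)·(−1)·(−2) = −18 ≡ 8, so v_4 = 8^{−1} = 5 (mod 13).
  i = 5 (α = 4): (4−1)(4−11)(4−3)(4−2) = 3·(−7)·1·2 = −42 ≡ 10, so v_5 = 10^{−1} = 4 (mod 13).
  v = [5, 3, 9, 5, 4].
Step 2: syndromes of r = [3, 12, 10, 11, 7] (all sums mod 13).
  S_0 = Σ v_i r_i = 5·3 + 3·12 + 9·10 + 5·11 + 4·7 = 224 ≡ 3.
  S_1 = Σ v_i α_i r_i = 5·1·3 + 3·11·12 + 9·3·10 + 5·2·11 + 4·4·7 = 903 ≡ 6.
  α_i^2 mod 13 = [1, 4, 9, 4, 3].
  S_2 = Σ v_i α_i^2 r_i = 5·1·3 + 3·4·12 + 9·9·10 + 5·4·11 + 4·3·7 = 1273 ≡ 12.
  S = (3, 6, 12) ≠ 0, so r is not a codeword (an error is present).
Step 3: locate the error. For a single error e at position i, S_ℓ = v_i·e·α_i^ℓ, so α_err = S_1/S_0.
  S_0^{−1} = 3^{−1} = 9 (mod 13), so α_err = 6·9 = 54 ≡ 2 = α_4. Error position i = 4.
  Consistency check: S_2/S_1 = 12·11 = 132 ≡ 2 = α_err ✓ (single-error assumption holds).
Step 4: error magnitude e = S_0/v_4 = S_0·∏_{j≠4}(α_4 − α_j) = 3·8 = 24 ≡ 11 (mod 13).
Step 5: correct position 4: c_4 = r_4 − e = 11 − 11 ≡ 0 (mod 13). Hence c = [3, 12, 10, 0, 7].
  Check: interpolating c through the α_i gives m(x) = 6 + 10·x (degree < 2) with m(α_i) = c_i for every i, so c is indeed a codeword.
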